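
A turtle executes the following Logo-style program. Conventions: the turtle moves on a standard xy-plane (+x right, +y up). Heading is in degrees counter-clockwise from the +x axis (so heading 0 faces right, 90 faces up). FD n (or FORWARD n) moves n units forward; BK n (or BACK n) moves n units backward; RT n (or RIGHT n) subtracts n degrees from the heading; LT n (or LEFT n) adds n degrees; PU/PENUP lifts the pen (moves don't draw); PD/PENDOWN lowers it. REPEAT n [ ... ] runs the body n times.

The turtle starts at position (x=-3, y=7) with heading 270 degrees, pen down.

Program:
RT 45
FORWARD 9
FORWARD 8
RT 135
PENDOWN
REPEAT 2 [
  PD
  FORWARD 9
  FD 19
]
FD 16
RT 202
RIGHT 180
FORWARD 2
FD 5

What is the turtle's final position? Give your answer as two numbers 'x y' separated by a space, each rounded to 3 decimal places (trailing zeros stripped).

Answer: -12.399 73.469

Derivation:
Executing turtle program step by step:
Start: pos=(-3,7), heading=270, pen down
RT 45: heading 270 -> 225
FD 9: (-3,7) -> (-9.364,0.636) [heading=225, draw]
FD 8: (-9.364,0.636) -> (-15.021,-5.021) [heading=225, draw]
RT 135: heading 225 -> 90
PD: pen down
REPEAT 2 [
  -- iteration 1/2 --
  PD: pen down
  FD 9: (-15.021,-5.021) -> (-15.021,3.979) [heading=90, draw]
  FD 19: (-15.021,3.979) -> (-15.021,22.979) [heading=90, draw]
  -- iteration 2/2 --
  PD: pen down
  FD 9: (-15.021,22.979) -> (-15.021,31.979) [heading=90, draw]
  FD 19: (-15.021,31.979) -> (-15.021,50.979) [heading=90, draw]
]
FD 16: (-15.021,50.979) -> (-15.021,66.979) [heading=90, draw]
RT 202: heading 90 -> 248
RT 180: heading 248 -> 68
FD 2: (-15.021,66.979) -> (-14.272,68.834) [heading=68, draw]
FD 5: (-14.272,68.834) -> (-12.399,73.469) [heading=68, draw]
Final: pos=(-12.399,73.469), heading=68, 9 segment(s) drawn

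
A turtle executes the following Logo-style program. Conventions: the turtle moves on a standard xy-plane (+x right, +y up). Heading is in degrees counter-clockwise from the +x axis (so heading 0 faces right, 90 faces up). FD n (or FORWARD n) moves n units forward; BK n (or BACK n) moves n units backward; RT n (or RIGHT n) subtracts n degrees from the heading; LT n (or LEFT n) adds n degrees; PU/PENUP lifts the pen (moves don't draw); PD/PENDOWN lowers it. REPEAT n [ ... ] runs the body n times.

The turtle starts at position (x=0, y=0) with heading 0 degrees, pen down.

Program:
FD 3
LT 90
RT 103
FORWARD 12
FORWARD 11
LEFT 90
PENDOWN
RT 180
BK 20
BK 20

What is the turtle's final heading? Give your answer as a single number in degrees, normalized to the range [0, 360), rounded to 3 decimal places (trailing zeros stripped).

Executing turtle program step by step:
Start: pos=(0,0), heading=0, pen down
FD 3: (0,0) -> (3,0) [heading=0, draw]
LT 90: heading 0 -> 90
RT 103: heading 90 -> 347
FD 12: (3,0) -> (14.692,-2.699) [heading=347, draw]
FD 11: (14.692,-2.699) -> (25.411,-5.174) [heading=347, draw]
LT 90: heading 347 -> 77
PD: pen down
RT 180: heading 77 -> 257
BK 20: (25.411,-5.174) -> (29.91,14.314) [heading=257, draw]
BK 20: (29.91,14.314) -> (34.409,33.801) [heading=257, draw]
Final: pos=(34.409,33.801), heading=257, 5 segment(s) drawn

Answer: 257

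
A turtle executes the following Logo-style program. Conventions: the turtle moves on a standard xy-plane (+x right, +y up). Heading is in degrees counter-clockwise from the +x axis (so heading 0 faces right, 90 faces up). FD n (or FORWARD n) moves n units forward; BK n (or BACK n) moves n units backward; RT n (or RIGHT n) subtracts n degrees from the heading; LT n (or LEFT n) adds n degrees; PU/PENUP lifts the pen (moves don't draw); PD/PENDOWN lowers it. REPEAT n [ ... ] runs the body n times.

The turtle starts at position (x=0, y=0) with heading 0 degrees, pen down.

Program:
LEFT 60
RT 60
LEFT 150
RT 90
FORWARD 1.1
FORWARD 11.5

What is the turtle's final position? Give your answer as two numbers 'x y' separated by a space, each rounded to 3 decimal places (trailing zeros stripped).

Answer: 6.3 10.912

Derivation:
Executing turtle program step by step:
Start: pos=(0,0), heading=0, pen down
LT 60: heading 0 -> 60
RT 60: heading 60 -> 0
LT 150: heading 0 -> 150
RT 90: heading 150 -> 60
FD 1.1: (0,0) -> (0.55,0.953) [heading=60, draw]
FD 11.5: (0.55,0.953) -> (6.3,10.912) [heading=60, draw]
Final: pos=(6.3,10.912), heading=60, 2 segment(s) drawn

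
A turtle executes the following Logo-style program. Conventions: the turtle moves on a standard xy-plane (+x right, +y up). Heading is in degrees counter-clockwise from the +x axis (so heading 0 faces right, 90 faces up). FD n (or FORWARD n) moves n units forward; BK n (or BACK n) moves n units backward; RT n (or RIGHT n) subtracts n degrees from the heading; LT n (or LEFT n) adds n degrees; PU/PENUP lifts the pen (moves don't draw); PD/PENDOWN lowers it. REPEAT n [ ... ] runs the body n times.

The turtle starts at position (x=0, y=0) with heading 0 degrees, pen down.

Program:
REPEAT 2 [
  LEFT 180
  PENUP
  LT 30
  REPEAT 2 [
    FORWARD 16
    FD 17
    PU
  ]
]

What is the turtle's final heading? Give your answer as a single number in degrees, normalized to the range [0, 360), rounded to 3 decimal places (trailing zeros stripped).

Executing turtle program step by step:
Start: pos=(0,0), heading=0, pen down
REPEAT 2 [
  -- iteration 1/2 --
  LT 180: heading 0 -> 180
  PU: pen up
  LT 30: heading 180 -> 210
  REPEAT 2 [
    -- iteration 1/2 --
    FD 16: (0,0) -> (-13.856,-8) [heading=210, move]
    FD 17: (-13.856,-8) -> (-28.579,-16.5) [heading=210, move]
    PU: pen up
    -- iteration 2/2 --
    FD 16: (-28.579,-16.5) -> (-42.435,-24.5) [heading=210, move]
    FD 17: (-42.435,-24.5) -> (-57.158,-33) [heading=210, move]
    PU: pen up
  ]
  -- iteration 2/2 --
  LT 180: heading 210 -> 30
  PU: pen up
  LT 30: heading 30 -> 60
  REPEAT 2 [
    -- iteration 1/2 --
    FD 16: (-57.158,-33) -> (-49.158,-19.144) [heading=60, move]
    FD 17: (-49.158,-19.144) -> (-40.658,-4.421) [heading=60, move]
    PU: pen up
    -- iteration 2/2 --
    FD 16: (-40.658,-4.421) -> (-32.658,9.435) [heading=60, move]
    FD 17: (-32.658,9.435) -> (-24.158,24.158) [heading=60, move]
    PU: pen up
  ]
]
Final: pos=(-24.158,24.158), heading=60, 0 segment(s) drawn

Answer: 60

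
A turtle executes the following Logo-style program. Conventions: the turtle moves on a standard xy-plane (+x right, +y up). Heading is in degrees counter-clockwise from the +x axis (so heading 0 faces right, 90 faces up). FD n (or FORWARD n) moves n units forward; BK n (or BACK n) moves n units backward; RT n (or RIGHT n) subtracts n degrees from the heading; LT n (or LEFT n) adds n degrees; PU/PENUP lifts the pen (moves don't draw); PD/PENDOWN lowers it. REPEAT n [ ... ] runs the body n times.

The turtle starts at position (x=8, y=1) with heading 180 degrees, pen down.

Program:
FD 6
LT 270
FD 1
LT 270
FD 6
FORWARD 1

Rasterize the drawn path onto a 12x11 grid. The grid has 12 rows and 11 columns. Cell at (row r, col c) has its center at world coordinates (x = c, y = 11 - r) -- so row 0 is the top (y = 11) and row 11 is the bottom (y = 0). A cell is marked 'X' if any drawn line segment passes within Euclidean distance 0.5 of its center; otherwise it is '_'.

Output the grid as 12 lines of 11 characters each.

Answer: ___________
___________
___________
___________
___________
___________
___________
___________
___________
__XXXXXXXX_
__XXXXXXX__
___________

Derivation:
Segment 0: (8,1) -> (2,1)
Segment 1: (2,1) -> (2,2)
Segment 2: (2,2) -> (8,2)
Segment 3: (8,2) -> (9,2)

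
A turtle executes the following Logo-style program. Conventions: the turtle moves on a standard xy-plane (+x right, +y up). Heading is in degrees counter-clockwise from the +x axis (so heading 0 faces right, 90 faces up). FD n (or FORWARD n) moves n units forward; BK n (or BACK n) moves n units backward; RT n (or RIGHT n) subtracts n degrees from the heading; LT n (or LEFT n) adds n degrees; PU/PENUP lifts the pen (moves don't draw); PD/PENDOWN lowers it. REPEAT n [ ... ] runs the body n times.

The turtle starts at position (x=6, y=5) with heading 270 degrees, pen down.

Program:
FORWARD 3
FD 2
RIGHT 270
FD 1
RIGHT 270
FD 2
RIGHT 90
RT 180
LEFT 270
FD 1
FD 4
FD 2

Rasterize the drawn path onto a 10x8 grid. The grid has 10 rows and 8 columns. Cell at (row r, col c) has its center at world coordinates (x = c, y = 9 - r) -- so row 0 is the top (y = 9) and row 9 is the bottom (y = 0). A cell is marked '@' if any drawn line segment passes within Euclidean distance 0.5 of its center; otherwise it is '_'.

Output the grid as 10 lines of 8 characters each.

Segment 0: (6,5) -> (6,2)
Segment 1: (6,2) -> (6,0)
Segment 2: (6,0) -> (7,0)
Segment 3: (7,0) -> (7,2)
Segment 4: (7,2) -> (7,3)
Segment 5: (7,3) -> (7,7)
Segment 6: (7,7) -> (7,9)

Answer: _______@
_______@
_______@
_______@
______@@
______@@
______@@
______@@
______@@
______@@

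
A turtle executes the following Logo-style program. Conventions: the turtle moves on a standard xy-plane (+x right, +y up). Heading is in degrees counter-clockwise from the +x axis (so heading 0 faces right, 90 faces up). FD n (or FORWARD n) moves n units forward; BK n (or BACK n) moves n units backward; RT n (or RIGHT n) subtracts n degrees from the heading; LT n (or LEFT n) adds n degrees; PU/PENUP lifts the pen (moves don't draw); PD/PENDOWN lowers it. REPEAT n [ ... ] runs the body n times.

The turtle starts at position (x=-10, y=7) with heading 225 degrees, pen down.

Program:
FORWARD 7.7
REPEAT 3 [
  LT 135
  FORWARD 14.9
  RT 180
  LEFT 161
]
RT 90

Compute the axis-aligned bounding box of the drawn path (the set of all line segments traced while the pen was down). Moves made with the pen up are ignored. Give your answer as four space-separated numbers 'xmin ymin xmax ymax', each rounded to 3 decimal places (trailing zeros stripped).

Executing turtle program step by step:
Start: pos=(-10,7), heading=225, pen down
FD 7.7: (-10,7) -> (-15.445,1.555) [heading=225, draw]
REPEAT 3 [
  -- iteration 1/3 --
  LT 135: heading 225 -> 0
  FD 14.9: (-15.445,1.555) -> (-0.545,1.555) [heading=0, draw]
  RT 180: heading 0 -> 180
  LT 161: heading 180 -> 341
  -- iteration 2/3 --
  LT 135: heading 341 -> 116
  FD 14.9: (-0.545,1.555) -> (-7.076,14.947) [heading=116, draw]
  RT 180: heading 116 -> 296
  LT 161: heading 296 -> 97
  -- iteration 3/3 --
  LT 135: heading 97 -> 232
  FD 14.9: (-7.076,14.947) -> (-16.25,3.206) [heading=232, draw]
  RT 180: heading 232 -> 52
  LT 161: heading 52 -> 213
]
RT 90: heading 213 -> 123
Final: pos=(-16.25,3.206), heading=123, 4 segment(s) drawn

Segment endpoints: x in {-16.25, -15.445, -10, -7.076, -0.545}, y in {1.555, 1.555, 3.206, 7, 14.947}
xmin=-16.25, ymin=1.555, xmax=-0.545, ymax=14.947

Answer: -16.25 1.555 -0.545 14.947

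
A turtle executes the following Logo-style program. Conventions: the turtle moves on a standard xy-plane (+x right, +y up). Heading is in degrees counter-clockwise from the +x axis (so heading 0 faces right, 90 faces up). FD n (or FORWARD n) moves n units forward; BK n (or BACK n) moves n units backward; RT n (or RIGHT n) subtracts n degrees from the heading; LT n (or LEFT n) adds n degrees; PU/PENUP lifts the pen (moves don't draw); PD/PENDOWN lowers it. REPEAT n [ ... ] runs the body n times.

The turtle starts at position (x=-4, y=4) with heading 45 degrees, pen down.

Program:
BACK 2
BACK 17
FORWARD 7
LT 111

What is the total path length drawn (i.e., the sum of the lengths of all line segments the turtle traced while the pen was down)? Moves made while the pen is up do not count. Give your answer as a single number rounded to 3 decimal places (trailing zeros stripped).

Executing turtle program step by step:
Start: pos=(-4,4), heading=45, pen down
BK 2: (-4,4) -> (-5.414,2.586) [heading=45, draw]
BK 17: (-5.414,2.586) -> (-17.435,-9.435) [heading=45, draw]
FD 7: (-17.435,-9.435) -> (-12.485,-4.485) [heading=45, draw]
LT 111: heading 45 -> 156
Final: pos=(-12.485,-4.485), heading=156, 3 segment(s) drawn

Segment lengths:
  seg 1: (-4,4) -> (-5.414,2.586), length = 2
  seg 2: (-5.414,2.586) -> (-17.435,-9.435), length = 17
  seg 3: (-17.435,-9.435) -> (-12.485,-4.485), length = 7
Total = 26

Answer: 26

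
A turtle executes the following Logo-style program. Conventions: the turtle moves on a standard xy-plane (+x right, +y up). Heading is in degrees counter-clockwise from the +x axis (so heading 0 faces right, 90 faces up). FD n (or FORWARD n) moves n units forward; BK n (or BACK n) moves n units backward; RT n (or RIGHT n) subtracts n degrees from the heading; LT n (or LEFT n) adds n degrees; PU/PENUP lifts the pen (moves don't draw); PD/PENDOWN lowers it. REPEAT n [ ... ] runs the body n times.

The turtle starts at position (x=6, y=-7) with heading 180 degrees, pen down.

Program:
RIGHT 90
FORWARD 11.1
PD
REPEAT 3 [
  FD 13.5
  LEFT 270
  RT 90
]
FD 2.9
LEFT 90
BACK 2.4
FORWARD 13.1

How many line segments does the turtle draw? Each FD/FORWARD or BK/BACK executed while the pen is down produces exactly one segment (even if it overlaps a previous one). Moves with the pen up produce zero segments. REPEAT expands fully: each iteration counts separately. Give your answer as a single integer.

Executing turtle program step by step:
Start: pos=(6,-7), heading=180, pen down
RT 90: heading 180 -> 90
FD 11.1: (6,-7) -> (6,4.1) [heading=90, draw]
PD: pen down
REPEAT 3 [
  -- iteration 1/3 --
  FD 13.5: (6,4.1) -> (6,17.6) [heading=90, draw]
  LT 270: heading 90 -> 0
  RT 90: heading 0 -> 270
  -- iteration 2/3 --
  FD 13.5: (6,17.6) -> (6,4.1) [heading=270, draw]
  LT 270: heading 270 -> 180
  RT 90: heading 180 -> 90
  -- iteration 3/3 --
  FD 13.5: (6,4.1) -> (6,17.6) [heading=90, draw]
  LT 270: heading 90 -> 0
  RT 90: heading 0 -> 270
]
FD 2.9: (6,17.6) -> (6,14.7) [heading=270, draw]
LT 90: heading 270 -> 0
BK 2.4: (6,14.7) -> (3.6,14.7) [heading=0, draw]
FD 13.1: (3.6,14.7) -> (16.7,14.7) [heading=0, draw]
Final: pos=(16.7,14.7), heading=0, 7 segment(s) drawn
Segments drawn: 7

Answer: 7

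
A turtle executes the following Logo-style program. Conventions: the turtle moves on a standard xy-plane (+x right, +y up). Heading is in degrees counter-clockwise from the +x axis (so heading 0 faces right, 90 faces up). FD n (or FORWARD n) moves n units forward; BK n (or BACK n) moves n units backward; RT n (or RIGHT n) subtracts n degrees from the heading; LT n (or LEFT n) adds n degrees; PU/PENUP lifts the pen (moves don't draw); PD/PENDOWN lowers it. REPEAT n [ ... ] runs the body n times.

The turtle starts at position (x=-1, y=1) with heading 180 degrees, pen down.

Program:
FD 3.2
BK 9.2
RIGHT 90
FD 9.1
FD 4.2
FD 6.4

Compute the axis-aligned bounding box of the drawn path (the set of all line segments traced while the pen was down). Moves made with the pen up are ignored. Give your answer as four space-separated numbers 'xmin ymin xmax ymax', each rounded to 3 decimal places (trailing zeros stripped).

Executing turtle program step by step:
Start: pos=(-1,1), heading=180, pen down
FD 3.2: (-1,1) -> (-4.2,1) [heading=180, draw]
BK 9.2: (-4.2,1) -> (5,1) [heading=180, draw]
RT 90: heading 180 -> 90
FD 9.1: (5,1) -> (5,10.1) [heading=90, draw]
FD 4.2: (5,10.1) -> (5,14.3) [heading=90, draw]
FD 6.4: (5,14.3) -> (5,20.7) [heading=90, draw]
Final: pos=(5,20.7), heading=90, 5 segment(s) drawn

Segment endpoints: x in {-4.2, -1, 5, 5}, y in {1, 1, 1, 10.1, 14.3, 20.7}
xmin=-4.2, ymin=1, xmax=5, ymax=20.7

Answer: -4.2 1 5 20.7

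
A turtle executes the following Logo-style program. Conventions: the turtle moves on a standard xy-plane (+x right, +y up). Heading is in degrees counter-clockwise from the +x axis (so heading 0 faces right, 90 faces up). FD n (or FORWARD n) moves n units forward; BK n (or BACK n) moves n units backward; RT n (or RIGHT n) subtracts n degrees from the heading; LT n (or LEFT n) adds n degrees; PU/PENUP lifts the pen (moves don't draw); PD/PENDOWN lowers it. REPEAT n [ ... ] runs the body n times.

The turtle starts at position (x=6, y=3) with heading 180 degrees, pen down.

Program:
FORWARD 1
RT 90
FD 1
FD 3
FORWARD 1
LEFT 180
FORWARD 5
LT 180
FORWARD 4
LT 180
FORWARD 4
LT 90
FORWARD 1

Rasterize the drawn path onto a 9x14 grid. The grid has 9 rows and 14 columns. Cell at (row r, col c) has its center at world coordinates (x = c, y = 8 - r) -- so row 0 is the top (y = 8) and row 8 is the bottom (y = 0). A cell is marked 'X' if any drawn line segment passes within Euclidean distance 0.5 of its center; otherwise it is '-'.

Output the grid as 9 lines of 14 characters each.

Segment 0: (6,3) -> (5,3)
Segment 1: (5,3) -> (5,4)
Segment 2: (5,4) -> (5,7)
Segment 3: (5,7) -> (5,8)
Segment 4: (5,8) -> (5,3)
Segment 5: (5,3) -> (5,7)
Segment 6: (5,7) -> (5,3)
Segment 7: (5,3) -> (6,3)

Answer: -----X--------
-----X--------
-----X--------
-----X--------
-----X--------
-----XX-------
--------------
--------------
--------------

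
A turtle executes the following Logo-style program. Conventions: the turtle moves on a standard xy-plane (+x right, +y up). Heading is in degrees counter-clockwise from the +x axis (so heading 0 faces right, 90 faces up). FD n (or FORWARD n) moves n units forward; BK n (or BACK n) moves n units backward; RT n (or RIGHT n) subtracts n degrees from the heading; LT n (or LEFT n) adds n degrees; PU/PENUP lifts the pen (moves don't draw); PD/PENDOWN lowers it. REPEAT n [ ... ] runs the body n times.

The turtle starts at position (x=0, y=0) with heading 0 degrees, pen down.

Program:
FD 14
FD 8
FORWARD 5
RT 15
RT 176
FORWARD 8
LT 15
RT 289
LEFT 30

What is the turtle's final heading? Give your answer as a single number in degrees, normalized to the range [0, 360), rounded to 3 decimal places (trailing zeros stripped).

Executing turtle program step by step:
Start: pos=(0,0), heading=0, pen down
FD 14: (0,0) -> (14,0) [heading=0, draw]
FD 8: (14,0) -> (22,0) [heading=0, draw]
FD 5: (22,0) -> (27,0) [heading=0, draw]
RT 15: heading 0 -> 345
RT 176: heading 345 -> 169
FD 8: (27,0) -> (19.147,1.526) [heading=169, draw]
LT 15: heading 169 -> 184
RT 289: heading 184 -> 255
LT 30: heading 255 -> 285
Final: pos=(19.147,1.526), heading=285, 4 segment(s) drawn

Answer: 285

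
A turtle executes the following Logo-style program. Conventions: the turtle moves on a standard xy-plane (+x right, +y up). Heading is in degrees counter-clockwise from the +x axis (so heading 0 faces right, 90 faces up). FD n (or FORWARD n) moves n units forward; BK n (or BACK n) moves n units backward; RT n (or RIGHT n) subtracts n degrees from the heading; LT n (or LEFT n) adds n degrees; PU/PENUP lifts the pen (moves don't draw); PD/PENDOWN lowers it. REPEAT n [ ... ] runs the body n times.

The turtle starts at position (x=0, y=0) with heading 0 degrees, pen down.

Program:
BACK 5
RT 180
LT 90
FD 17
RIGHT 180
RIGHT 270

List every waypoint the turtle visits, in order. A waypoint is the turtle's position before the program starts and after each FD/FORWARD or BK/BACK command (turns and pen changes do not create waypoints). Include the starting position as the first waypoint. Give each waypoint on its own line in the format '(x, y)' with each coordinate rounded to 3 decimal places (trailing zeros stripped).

Executing turtle program step by step:
Start: pos=(0,0), heading=0, pen down
BK 5: (0,0) -> (-5,0) [heading=0, draw]
RT 180: heading 0 -> 180
LT 90: heading 180 -> 270
FD 17: (-5,0) -> (-5,-17) [heading=270, draw]
RT 180: heading 270 -> 90
RT 270: heading 90 -> 180
Final: pos=(-5,-17), heading=180, 2 segment(s) drawn
Waypoints (3 total):
(0, 0)
(-5, 0)
(-5, -17)

Answer: (0, 0)
(-5, 0)
(-5, -17)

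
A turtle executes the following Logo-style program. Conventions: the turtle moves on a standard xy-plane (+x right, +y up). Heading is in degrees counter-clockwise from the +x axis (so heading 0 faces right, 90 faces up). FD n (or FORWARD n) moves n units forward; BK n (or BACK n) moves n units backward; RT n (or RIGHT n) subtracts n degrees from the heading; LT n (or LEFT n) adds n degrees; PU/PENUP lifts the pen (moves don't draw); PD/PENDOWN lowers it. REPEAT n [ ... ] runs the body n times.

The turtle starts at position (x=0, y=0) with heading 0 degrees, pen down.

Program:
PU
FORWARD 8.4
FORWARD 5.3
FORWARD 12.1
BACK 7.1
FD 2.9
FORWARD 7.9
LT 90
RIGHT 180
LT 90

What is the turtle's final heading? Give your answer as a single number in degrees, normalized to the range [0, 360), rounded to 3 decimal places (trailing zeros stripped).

Answer: 0

Derivation:
Executing turtle program step by step:
Start: pos=(0,0), heading=0, pen down
PU: pen up
FD 8.4: (0,0) -> (8.4,0) [heading=0, move]
FD 5.3: (8.4,0) -> (13.7,0) [heading=0, move]
FD 12.1: (13.7,0) -> (25.8,0) [heading=0, move]
BK 7.1: (25.8,0) -> (18.7,0) [heading=0, move]
FD 2.9: (18.7,0) -> (21.6,0) [heading=0, move]
FD 7.9: (21.6,0) -> (29.5,0) [heading=0, move]
LT 90: heading 0 -> 90
RT 180: heading 90 -> 270
LT 90: heading 270 -> 0
Final: pos=(29.5,0), heading=0, 0 segment(s) drawn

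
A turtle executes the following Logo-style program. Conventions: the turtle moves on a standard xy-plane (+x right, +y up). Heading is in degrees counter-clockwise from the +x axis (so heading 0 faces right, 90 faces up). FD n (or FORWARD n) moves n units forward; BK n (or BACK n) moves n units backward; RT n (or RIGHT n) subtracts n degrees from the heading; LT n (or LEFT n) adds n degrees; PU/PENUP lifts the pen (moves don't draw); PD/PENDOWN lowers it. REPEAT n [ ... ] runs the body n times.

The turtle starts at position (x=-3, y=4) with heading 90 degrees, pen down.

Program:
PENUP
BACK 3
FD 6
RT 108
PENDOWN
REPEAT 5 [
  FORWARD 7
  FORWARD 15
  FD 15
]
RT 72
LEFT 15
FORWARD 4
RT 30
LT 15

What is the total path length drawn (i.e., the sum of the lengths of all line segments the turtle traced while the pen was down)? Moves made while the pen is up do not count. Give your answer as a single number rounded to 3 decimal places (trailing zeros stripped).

Executing turtle program step by step:
Start: pos=(-3,4), heading=90, pen down
PU: pen up
BK 3: (-3,4) -> (-3,1) [heading=90, move]
FD 6: (-3,1) -> (-3,7) [heading=90, move]
RT 108: heading 90 -> 342
PD: pen down
REPEAT 5 [
  -- iteration 1/5 --
  FD 7: (-3,7) -> (3.657,4.837) [heading=342, draw]
  FD 15: (3.657,4.837) -> (17.923,0.202) [heading=342, draw]
  FD 15: (17.923,0.202) -> (32.189,-4.434) [heading=342, draw]
  -- iteration 2/5 --
  FD 7: (32.189,-4.434) -> (38.846,-6.597) [heading=342, draw]
  FD 15: (38.846,-6.597) -> (53.112,-11.232) [heading=342, draw]
  FD 15: (53.112,-11.232) -> (67.378,-15.867) [heading=342, draw]
  -- iteration 3/5 --
  FD 7: (67.378,-15.867) -> (74.036,-18.03) [heading=342, draw]
  FD 15: (74.036,-18.03) -> (88.301,-22.666) [heading=342, draw]
  FD 15: (88.301,-22.666) -> (102.567,-27.301) [heading=342, draw]
  -- iteration 4/5 --
  FD 7: (102.567,-27.301) -> (109.225,-29.464) [heading=342, draw]
  FD 15: (109.225,-29.464) -> (123.491,-34.099) [heading=342, draw]
  FD 15: (123.491,-34.099) -> (137.756,-38.735) [heading=342, draw]
  -- iteration 5/5 --
  FD 7: (137.756,-38.735) -> (144.414,-40.898) [heading=342, draw]
  FD 15: (144.414,-40.898) -> (158.68,-45.533) [heading=342, draw]
  FD 15: (158.68,-45.533) -> (172.945,-50.168) [heading=342, draw]
]
RT 72: heading 342 -> 270
LT 15: heading 270 -> 285
FD 4: (172.945,-50.168) -> (173.981,-54.032) [heading=285, draw]
RT 30: heading 285 -> 255
LT 15: heading 255 -> 270
Final: pos=(173.981,-54.032), heading=270, 16 segment(s) drawn

Segment lengths:
  seg 1: (-3,7) -> (3.657,4.837), length = 7
  seg 2: (3.657,4.837) -> (17.923,0.202), length = 15
  seg 3: (17.923,0.202) -> (32.189,-4.434), length = 15
  seg 4: (32.189,-4.434) -> (38.846,-6.597), length = 7
  seg 5: (38.846,-6.597) -> (53.112,-11.232), length = 15
  seg 6: (53.112,-11.232) -> (67.378,-15.867), length = 15
  seg 7: (67.378,-15.867) -> (74.036,-18.03), length = 7
  seg 8: (74.036,-18.03) -> (88.301,-22.666), length = 15
  seg 9: (88.301,-22.666) -> (102.567,-27.301), length = 15
  seg 10: (102.567,-27.301) -> (109.225,-29.464), length = 7
  seg 11: (109.225,-29.464) -> (123.491,-34.099), length = 15
  seg 12: (123.491,-34.099) -> (137.756,-38.735), length = 15
  seg 13: (137.756,-38.735) -> (144.414,-40.898), length = 7
  seg 14: (144.414,-40.898) -> (158.68,-45.533), length = 15
  seg 15: (158.68,-45.533) -> (172.945,-50.168), length = 15
  seg 16: (172.945,-50.168) -> (173.981,-54.032), length = 4
Total = 189

Answer: 189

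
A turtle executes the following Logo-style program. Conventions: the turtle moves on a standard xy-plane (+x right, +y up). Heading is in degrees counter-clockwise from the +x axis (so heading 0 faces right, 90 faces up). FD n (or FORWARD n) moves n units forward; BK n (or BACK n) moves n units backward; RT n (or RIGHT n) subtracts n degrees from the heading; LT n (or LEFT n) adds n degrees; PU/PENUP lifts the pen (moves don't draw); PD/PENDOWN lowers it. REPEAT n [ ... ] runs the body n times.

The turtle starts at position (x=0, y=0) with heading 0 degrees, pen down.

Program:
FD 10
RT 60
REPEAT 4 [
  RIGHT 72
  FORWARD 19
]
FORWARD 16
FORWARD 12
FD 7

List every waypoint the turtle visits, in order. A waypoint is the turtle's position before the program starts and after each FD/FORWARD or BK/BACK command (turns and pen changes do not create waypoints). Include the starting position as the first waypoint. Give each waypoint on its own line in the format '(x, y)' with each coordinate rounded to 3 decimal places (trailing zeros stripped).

Executing turtle program step by step:
Start: pos=(0,0), heading=0, pen down
FD 10: (0,0) -> (10,0) [heading=0, draw]
RT 60: heading 0 -> 300
REPEAT 4 [
  -- iteration 1/4 --
  RT 72: heading 300 -> 228
  FD 19: (10,0) -> (-2.713,-14.12) [heading=228, draw]
  -- iteration 2/4 --
  RT 72: heading 228 -> 156
  FD 19: (-2.713,-14.12) -> (-20.071,-6.392) [heading=156, draw]
  -- iteration 3/4 --
  RT 72: heading 156 -> 84
  FD 19: (-20.071,-6.392) -> (-18.085,12.504) [heading=84, draw]
  -- iteration 4/4 --
  RT 72: heading 84 -> 12
  FD 19: (-18.085,12.504) -> (0.5,16.454) [heading=12, draw]
]
FD 16: (0.5,16.454) -> (16.15,19.781) [heading=12, draw]
FD 12: (16.15,19.781) -> (27.888,22.276) [heading=12, draw]
FD 7: (27.888,22.276) -> (34.735,23.731) [heading=12, draw]
Final: pos=(34.735,23.731), heading=12, 8 segment(s) drawn
Waypoints (9 total):
(0, 0)
(10, 0)
(-2.713, -14.12)
(-20.071, -6.392)
(-18.085, 12.504)
(0.5, 16.454)
(16.15, 19.781)
(27.888, 22.276)
(34.735, 23.731)

Answer: (0, 0)
(10, 0)
(-2.713, -14.12)
(-20.071, -6.392)
(-18.085, 12.504)
(0.5, 16.454)
(16.15, 19.781)
(27.888, 22.276)
(34.735, 23.731)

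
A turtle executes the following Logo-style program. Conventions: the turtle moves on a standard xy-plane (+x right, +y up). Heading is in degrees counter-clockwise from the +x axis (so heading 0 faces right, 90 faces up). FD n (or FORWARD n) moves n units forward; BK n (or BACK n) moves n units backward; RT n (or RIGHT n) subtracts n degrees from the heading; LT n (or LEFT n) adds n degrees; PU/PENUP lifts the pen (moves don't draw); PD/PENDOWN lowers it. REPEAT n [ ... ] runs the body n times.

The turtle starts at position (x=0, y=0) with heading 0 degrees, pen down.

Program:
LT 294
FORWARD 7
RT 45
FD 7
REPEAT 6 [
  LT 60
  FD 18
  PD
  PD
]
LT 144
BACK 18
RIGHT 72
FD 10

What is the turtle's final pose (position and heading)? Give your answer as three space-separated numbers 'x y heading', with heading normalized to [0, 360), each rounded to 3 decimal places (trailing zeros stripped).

Answer: -6.986 -29.027 321

Derivation:
Executing turtle program step by step:
Start: pos=(0,0), heading=0, pen down
LT 294: heading 0 -> 294
FD 7: (0,0) -> (2.847,-6.395) [heading=294, draw]
RT 45: heading 294 -> 249
FD 7: (2.847,-6.395) -> (0.339,-12.93) [heading=249, draw]
REPEAT 6 [
  -- iteration 1/6 --
  LT 60: heading 249 -> 309
  FD 18: (0.339,-12.93) -> (11.666,-26.919) [heading=309, draw]
  PD: pen down
  PD: pen down
  -- iteration 2/6 --
  LT 60: heading 309 -> 9
  FD 18: (11.666,-26.919) -> (29.445,-24.103) [heading=9, draw]
  PD: pen down
  PD: pen down
  -- iteration 3/6 --
  LT 60: heading 9 -> 69
  FD 18: (29.445,-24.103) -> (35.895,-7.298) [heading=69, draw]
  PD: pen down
  PD: pen down
  -- iteration 4/6 --
  LT 60: heading 69 -> 129
  FD 18: (35.895,-7.298) -> (24.568,6.69) [heading=129, draw]
  PD: pen down
  PD: pen down
  -- iteration 5/6 --
  LT 60: heading 129 -> 189
  FD 18: (24.568,6.69) -> (6.789,3.875) [heading=189, draw]
  PD: pen down
  PD: pen down
  -- iteration 6/6 --
  LT 60: heading 189 -> 249
  FD 18: (6.789,3.875) -> (0.339,-12.93) [heading=249, draw]
  PD: pen down
  PD: pen down
]
LT 144: heading 249 -> 33
BK 18: (0.339,-12.93) -> (-14.757,-22.733) [heading=33, draw]
RT 72: heading 33 -> 321
FD 10: (-14.757,-22.733) -> (-6.986,-29.027) [heading=321, draw]
Final: pos=(-6.986,-29.027), heading=321, 10 segment(s) drawn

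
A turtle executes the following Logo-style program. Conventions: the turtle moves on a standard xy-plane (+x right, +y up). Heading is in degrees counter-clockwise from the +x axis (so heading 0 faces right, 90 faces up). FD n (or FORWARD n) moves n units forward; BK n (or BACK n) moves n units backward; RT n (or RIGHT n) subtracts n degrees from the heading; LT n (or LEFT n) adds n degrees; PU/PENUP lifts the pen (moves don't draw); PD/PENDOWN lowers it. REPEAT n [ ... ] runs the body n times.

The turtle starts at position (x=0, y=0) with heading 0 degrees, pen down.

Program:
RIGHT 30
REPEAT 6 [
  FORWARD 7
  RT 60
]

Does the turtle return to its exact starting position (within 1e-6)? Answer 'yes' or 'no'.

Answer: yes

Derivation:
Executing turtle program step by step:
Start: pos=(0,0), heading=0, pen down
RT 30: heading 0 -> 330
REPEAT 6 [
  -- iteration 1/6 --
  FD 7: (0,0) -> (6.062,-3.5) [heading=330, draw]
  RT 60: heading 330 -> 270
  -- iteration 2/6 --
  FD 7: (6.062,-3.5) -> (6.062,-10.5) [heading=270, draw]
  RT 60: heading 270 -> 210
  -- iteration 3/6 --
  FD 7: (6.062,-10.5) -> (0,-14) [heading=210, draw]
  RT 60: heading 210 -> 150
  -- iteration 4/6 --
  FD 7: (0,-14) -> (-6.062,-10.5) [heading=150, draw]
  RT 60: heading 150 -> 90
  -- iteration 5/6 --
  FD 7: (-6.062,-10.5) -> (-6.062,-3.5) [heading=90, draw]
  RT 60: heading 90 -> 30
  -- iteration 6/6 --
  FD 7: (-6.062,-3.5) -> (0,0) [heading=30, draw]
  RT 60: heading 30 -> 330
]
Final: pos=(0,0), heading=330, 6 segment(s) drawn

Start position: (0, 0)
Final position: (0, 0)
Distance = 0; < 1e-6 -> CLOSED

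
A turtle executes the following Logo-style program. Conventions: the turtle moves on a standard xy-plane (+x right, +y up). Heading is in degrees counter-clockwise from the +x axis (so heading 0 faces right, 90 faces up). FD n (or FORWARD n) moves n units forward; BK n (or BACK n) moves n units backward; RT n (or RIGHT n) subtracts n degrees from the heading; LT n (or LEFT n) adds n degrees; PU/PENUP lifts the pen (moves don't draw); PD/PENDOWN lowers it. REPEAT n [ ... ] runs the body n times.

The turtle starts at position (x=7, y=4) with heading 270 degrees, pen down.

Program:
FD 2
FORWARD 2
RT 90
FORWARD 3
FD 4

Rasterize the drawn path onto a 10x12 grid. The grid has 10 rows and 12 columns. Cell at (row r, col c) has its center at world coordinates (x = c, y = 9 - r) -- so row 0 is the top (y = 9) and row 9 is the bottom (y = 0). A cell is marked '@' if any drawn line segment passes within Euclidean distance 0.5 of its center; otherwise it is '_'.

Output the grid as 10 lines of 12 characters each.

Segment 0: (7,4) -> (7,2)
Segment 1: (7,2) -> (7,0)
Segment 2: (7,0) -> (4,0)
Segment 3: (4,0) -> (0,0)

Answer: ____________
____________
____________
____________
____________
_______@____
_______@____
_______@____
_______@____
@@@@@@@@____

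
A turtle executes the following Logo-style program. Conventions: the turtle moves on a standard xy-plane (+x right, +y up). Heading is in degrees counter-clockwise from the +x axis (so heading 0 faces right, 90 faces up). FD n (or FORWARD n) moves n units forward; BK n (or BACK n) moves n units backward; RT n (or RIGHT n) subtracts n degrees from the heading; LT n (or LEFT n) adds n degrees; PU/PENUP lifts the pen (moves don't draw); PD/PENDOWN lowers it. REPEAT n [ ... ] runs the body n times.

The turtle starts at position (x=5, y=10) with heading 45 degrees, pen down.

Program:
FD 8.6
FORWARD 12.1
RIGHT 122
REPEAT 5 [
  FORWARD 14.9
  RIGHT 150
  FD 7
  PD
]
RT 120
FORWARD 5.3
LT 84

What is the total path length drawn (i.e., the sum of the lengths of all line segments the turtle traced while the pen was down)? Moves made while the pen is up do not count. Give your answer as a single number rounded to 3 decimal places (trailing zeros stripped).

Executing turtle program step by step:
Start: pos=(5,10), heading=45, pen down
FD 8.6: (5,10) -> (11.081,16.081) [heading=45, draw]
FD 12.1: (11.081,16.081) -> (19.637,24.637) [heading=45, draw]
RT 122: heading 45 -> 283
REPEAT 5 [
  -- iteration 1/5 --
  FD 14.9: (19.637,24.637) -> (22.989,10.119) [heading=283, draw]
  RT 150: heading 283 -> 133
  FD 7: (22.989,10.119) -> (18.215,15.238) [heading=133, draw]
  PD: pen down
  -- iteration 2/5 --
  FD 14.9: (18.215,15.238) -> (8.053,26.136) [heading=133, draw]
  RT 150: heading 133 -> 343
  FD 7: (8.053,26.136) -> (14.747,24.089) [heading=343, draw]
  PD: pen down
  -- iteration 3/5 --
  FD 14.9: (14.747,24.089) -> (28.996,19.733) [heading=343, draw]
  RT 150: heading 343 -> 193
  FD 7: (28.996,19.733) -> (22.176,18.158) [heading=193, draw]
  PD: pen down
  -- iteration 4/5 --
  FD 14.9: (22.176,18.158) -> (7.657,14.806) [heading=193, draw]
  RT 150: heading 193 -> 43
  FD 7: (7.657,14.806) -> (12.777,19.58) [heading=43, draw]
  PD: pen down
  -- iteration 5/5 --
  FD 14.9: (12.777,19.58) -> (23.674,29.742) [heading=43, draw]
  RT 150: heading 43 -> 253
  FD 7: (23.674,29.742) -> (21.628,23.048) [heading=253, draw]
  PD: pen down
]
RT 120: heading 253 -> 133
FD 5.3: (21.628,23.048) -> (18.013,26.924) [heading=133, draw]
LT 84: heading 133 -> 217
Final: pos=(18.013,26.924), heading=217, 13 segment(s) drawn

Segment lengths:
  seg 1: (5,10) -> (11.081,16.081), length = 8.6
  seg 2: (11.081,16.081) -> (19.637,24.637), length = 12.1
  seg 3: (19.637,24.637) -> (22.989,10.119), length = 14.9
  seg 4: (22.989,10.119) -> (18.215,15.238), length = 7
  seg 5: (18.215,15.238) -> (8.053,26.136), length = 14.9
  seg 6: (8.053,26.136) -> (14.747,24.089), length = 7
  seg 7: (14.747,24.089) -> (28.996,19.733), length = 14.9
  seg 8: (28.996,19.733) -> (22.176,18.158), length = 7
  seg 9: (22.176,18.158) -> (7.657,14.806), length = 14.9
  seg 10: (7.657,14.806) -> (12.777,19.58), length = 7
  seg 11: (12.777,19.58) -> (23.674,29.742), length = 14.9
  seg 12: (23.674,29.742) -> (21.628,23.048), length = 7
  seg 13: (21.628,23.048) -> (18.013,26.924), length = 5.3
Total = 135.5

Answer: 135.5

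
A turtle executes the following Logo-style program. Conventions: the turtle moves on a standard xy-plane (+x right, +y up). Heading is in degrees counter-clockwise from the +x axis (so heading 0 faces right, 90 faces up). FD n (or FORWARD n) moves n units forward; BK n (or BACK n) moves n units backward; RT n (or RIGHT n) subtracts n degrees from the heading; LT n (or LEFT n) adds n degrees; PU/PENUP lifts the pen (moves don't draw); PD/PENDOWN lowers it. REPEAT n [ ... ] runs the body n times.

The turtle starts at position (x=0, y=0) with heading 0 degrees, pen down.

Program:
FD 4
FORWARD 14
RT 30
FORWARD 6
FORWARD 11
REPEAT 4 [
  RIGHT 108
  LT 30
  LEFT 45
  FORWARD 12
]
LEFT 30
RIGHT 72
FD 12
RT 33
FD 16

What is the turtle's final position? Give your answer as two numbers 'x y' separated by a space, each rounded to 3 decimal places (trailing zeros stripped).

Answer: -1.725 -25.861

Derivation:
Executing turtle program step by step:
Start: pos=(0,0), heading=0, pen down
FD 4: (0,0) -> (4,0) [heading=0, draw]
FD 14: (4,0) -> (18,0) [heading=0, draw]
RT 30: heading 0 -> 330
FD 6: (18,0) -> (23.196,-3) [heading=330, draw]
FD 11: (23.196,-3) -> (32.722,-8.5) [heading=330, draw]
REPEAT 4 [
  -- iteration 1/4 --
  RT 108: heading 330 -> 222
  LT 30: heading 222 -> 252
  LT 45: heading 252 -> 297
  FD 12: (32.722,-8.5) -> (38.17,-19.192) [heading=297, draw]
  -- iteration 2/4 --
  RT 108: heading 297 -> 189
  LT 30: heading 189 -> 219
  LT 45: heading 219 -> 264
  FD 12: (38.17,-19.192) -> (36.916,-31.126) [heading=264, draw]
  -- iteration 3/4 --
  RT 108: heading 264 -> 156
  LT 30: heading 156 -> 186
  LT 45: heading 186 -> 231
  FD 12: (36.916,-31.126) -> (29.364,-40.452) [heading=231, draw]
  -- iteration 4/4 --
  RT 108: heading 231 -> 123
  LT 30: heading 123 -> 153
  LT 45: heading 153 -> 198
  FD 12: (29.364,-40.452) -> (17.951,-44.16) [heading=198, draw]
]
LT 30: heading 198 -> 228
RT 72: heading 228 -> 156
FD 12: (17.951,-44.16) -> (6.989,-39.279) [heading=156, draw]
RT 33: heading 156 -> 123
FD 16: (6.989,-39.279) -> (-1.725,-25.861) [heading=123, draw]
Final: pos=(-1.725,-25.861), heading=123, 10 segment(s) drawn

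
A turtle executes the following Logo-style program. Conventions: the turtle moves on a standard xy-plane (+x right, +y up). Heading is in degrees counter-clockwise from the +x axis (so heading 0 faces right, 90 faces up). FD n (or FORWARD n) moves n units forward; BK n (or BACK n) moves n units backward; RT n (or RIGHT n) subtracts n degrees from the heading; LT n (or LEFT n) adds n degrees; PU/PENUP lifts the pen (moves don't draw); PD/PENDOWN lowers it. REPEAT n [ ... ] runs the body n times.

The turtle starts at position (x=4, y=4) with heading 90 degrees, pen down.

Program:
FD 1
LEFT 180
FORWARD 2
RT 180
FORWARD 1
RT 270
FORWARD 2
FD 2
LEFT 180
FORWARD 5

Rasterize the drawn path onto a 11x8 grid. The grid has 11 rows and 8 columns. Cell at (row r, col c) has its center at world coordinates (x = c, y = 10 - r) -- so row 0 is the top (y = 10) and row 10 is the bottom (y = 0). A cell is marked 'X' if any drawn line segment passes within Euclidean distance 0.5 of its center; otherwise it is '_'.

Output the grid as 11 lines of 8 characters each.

Segment 0: (4,4) -> (4,5)
Segment 1: (4,5) -> (4,3)
Segment 2: (4,3) -> (4,4)
Segment 3: (4,4) -> (2,4)
Segment 4: (2,4) -> (-0,4)
Segment 5: (-0,4) -> (5,4)

Answer: ________
________
________
________
________
____X___
XXXXXX__
____X___
________
________
________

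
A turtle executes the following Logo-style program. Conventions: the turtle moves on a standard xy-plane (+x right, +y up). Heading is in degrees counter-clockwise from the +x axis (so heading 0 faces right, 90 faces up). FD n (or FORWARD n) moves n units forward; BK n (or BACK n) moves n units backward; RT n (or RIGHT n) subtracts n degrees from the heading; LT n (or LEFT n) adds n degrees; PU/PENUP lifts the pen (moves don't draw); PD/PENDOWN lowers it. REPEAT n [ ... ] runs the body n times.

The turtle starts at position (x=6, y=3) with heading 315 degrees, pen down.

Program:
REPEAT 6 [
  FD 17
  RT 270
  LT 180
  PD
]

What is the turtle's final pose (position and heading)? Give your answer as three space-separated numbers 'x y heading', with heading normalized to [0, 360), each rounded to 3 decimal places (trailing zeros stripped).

Answer: 6 -21.042 135

Derivation:
Executing turtle program step by step:
Start: pos=(6,3), heading=315, pen down
REPEAT 6 [
  -- iteration 1/6 --
  FD 17: (6,3) -> (18.021,-9.021) [heading=315, draw]
  RT 270: heading 315 -> 45
  LT 180: heading 45 -> 225
  PD: pen down
  -- iteration 2/6 --
  FD 17: (18.021,-9.021) -> (6,-21.042) [heading=225, draw]
  RT 270: heading 225 -> 315
  LT 180: heading 315 -> 135
  PD: pen down
  -- iteration 3/6 --
  FD 17: (6,-21.042) -> (-6.021,-9.021) [heading=135, draw]
  RT 270: heading 135 -> 225
  LT 180: heading 225 -> 45
  PD: pen down
  -- iteration 4/6 --
  FD 17: (-6.021,-9.021) -> (6,3) [heading=45, draw]
  RT 270: heading 45 -> 135
  LT 180: heading 135 -> 315
  PD: pen down
  -- iteration 5/6 --
  FD 17: (6,3) -> (18.021,-9.021) [heading=315, draw]
  RT 270: heading 315 -> 45
  LT 180: heading 45 -> 225
  PD: pen down
  -- iteration 6/6 --
  FD 17: (18.021,-9.021) -> (6,-21.042) [heading=225, draw]
  RT 270: heading 225 -> 315
  LT 180: heading 315 -> 135
  PD: pen down
]
Final: pos=(6,-21.042), heading=135, 6 segment(s) drawn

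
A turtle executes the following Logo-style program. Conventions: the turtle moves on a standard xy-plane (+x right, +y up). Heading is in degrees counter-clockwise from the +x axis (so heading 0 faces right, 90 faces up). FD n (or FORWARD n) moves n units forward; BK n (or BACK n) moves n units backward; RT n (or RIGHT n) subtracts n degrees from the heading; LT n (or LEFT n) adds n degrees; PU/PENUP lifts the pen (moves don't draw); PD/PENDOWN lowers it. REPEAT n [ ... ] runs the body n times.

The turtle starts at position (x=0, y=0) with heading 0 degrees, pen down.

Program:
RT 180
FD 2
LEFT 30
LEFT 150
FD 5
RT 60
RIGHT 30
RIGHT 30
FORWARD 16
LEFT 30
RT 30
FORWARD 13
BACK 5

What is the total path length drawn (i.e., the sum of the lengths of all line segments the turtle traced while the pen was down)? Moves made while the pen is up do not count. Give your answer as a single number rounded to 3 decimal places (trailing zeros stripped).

Answer: 41

Derivation:
Executing turtle program step by step:
Start: pos=(0,0), heading=0, pen down
RT 180: heading 0 -> 180
FD 2: (0,0) -> (-2,0) [heading=180, draw]
LT 30: heading 180 -> 210
LT 150: heading 210 -> 0
FD 5: (-2,0) -> (3,0) [heading=0, draw]
RT 60: heading 0 -> 300
RT 30: heading 300 -> 270
RT 30: heading 270 -> 240
FD 16: (3,0) -> (-5,-13.856) [heading=240, draw]
LT 30: heading 240 -> 270
RT 30: heading 270 -> 240
FD 13: (-5,-13.856) -> (-11.5,-25.115) [heading=240, draw]
BK 5: (-11.5,-25.115) -> (-9,-20.785) [heading=240, draw]
Final: pos=(-9,-20.785), heading=240, 5 segment(s) drawn

Segment lengths:
  seg 1: (0,0) -> (-2,0), length = 2
  seg 2: (-2,0) -> (3,0), length = 5
  seg 3: (3,0) -> (-5,-13.856), length = 16
  seg 4: (-5,-13.856) -> (-11.5,-25.115), length = 13
  seg 5: (-11.5,-25.115) -> (-9,-20.785), length = 5
Total = 41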